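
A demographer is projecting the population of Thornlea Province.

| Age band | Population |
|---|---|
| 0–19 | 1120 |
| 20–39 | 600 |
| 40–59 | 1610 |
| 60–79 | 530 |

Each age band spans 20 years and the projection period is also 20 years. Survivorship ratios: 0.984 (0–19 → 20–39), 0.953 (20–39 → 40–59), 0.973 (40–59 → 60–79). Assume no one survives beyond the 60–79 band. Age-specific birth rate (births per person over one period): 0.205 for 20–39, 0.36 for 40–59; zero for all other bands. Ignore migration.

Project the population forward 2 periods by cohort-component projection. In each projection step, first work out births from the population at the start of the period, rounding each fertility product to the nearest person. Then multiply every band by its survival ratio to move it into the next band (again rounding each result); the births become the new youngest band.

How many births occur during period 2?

432

Numbering the groups 1..4 from youngest to oldest:
— Period 1 —
Births: 600 × 0.205 = 123, 1610 × 0.36 = 580 — total 703
Group 2: 1120 × 0.984 = 1102
Group 3: 600 × 0.953 = 572
Group 4: 1610 × 0.973 = 1567
End of period: [703, 1102, 572, 1567]
— Period 2 —
Births: 1102 × 0.205 = 226, 572 × 0.36 = 206 — total 432
Group 2: 703 × 0.984 = 692
Group 3: 1102 × 0.953 = 1050
Group 4: 572 × 0.973 = 557
End of period: [432, 692, 1050, 557]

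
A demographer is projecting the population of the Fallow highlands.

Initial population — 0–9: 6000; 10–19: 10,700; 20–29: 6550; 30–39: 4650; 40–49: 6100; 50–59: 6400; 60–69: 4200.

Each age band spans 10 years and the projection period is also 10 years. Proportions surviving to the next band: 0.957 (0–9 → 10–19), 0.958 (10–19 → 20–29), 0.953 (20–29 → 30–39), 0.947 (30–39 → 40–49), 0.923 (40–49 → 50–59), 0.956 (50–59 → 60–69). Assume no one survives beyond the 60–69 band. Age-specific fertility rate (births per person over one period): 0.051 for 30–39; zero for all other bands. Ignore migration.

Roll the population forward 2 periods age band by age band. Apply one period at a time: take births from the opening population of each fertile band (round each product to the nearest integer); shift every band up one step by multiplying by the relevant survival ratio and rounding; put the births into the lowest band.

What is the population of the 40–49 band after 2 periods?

5911

Period 1:
Births: 4650 * 0.051 = 237
10–19: 6000 * 0.957 = 5742
20–29: 10700 * 0.958 = 10251
30–39: 6550 * 0.953 = 6242
40–49: 4650 * 0.947 = 4404
50–59: 6100 * 0.923 = 5630
60–69: 6400 * 0.956 = 6118
→ [237, 5742, 10251, 6242, 4404, 5630, 6118]
Period 2:
Births: 6242 * 0.051 = 318
10–19: 237 * 0.957 = 227
20–29: 5742 * 0.958 = 5501
30–39: 10251 * 0.953 = 9769
40–49: 6242 * 0.947 = 5911
50–59: 4404 * 0.923 = 4065
60–69: 5630 * 0.956 = 5382
→ [318, 227, 5501, 9769, 5911, 4065, 5382]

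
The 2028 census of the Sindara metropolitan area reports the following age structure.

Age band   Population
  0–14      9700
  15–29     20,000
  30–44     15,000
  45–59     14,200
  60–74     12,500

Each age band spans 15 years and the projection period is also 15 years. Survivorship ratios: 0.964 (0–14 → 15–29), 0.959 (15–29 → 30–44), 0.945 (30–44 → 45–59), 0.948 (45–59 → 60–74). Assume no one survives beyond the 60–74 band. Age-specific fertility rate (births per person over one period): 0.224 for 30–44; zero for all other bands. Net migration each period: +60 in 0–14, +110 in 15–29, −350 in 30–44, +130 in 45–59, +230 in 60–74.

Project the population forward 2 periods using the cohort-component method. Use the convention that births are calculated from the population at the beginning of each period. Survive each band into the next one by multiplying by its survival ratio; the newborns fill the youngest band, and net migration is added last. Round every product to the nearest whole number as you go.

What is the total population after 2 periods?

48123

Call the groups 1 to 5, youngest first.
Period 1.
Births: 15000 × 0.224 = 3360
Group 2: 9700 × 0.964 = 9351
Group 3: 20000 × 0.959 = 19180
Group 4: 15000 × 0.945 = 14175
Group 5: 14200 × 0.948 = 13462
Net migration: Group 1 + 60 → 3420; Group 2 + 110 → 9461; Group 3 − 350 → 18830; Group 4 + 130 → 14305; Group 5 + 230 → 13692
Giving 3420 / 9461 / 18830 / 14305 / 13692.
Period 2.
Births: 18830 × 0.224 = 4218
Group 2: 3420 × 0.964 = 3297
Group 3: 9461 × 0.959 = 9073
Group 4: 18830 × 0.945 = 17794
Group 5: 14305 × 0.948 = 13561
Net migration: Group 1 + 60 → 4278; Group 2 + 110 → 3407; Group 3 − 350 → 8723; Group 4 + 130 → 17924; Group 5 + 230 → 13791
Giving 4278 / 3407 / 8723 / 17924 / 13791.
Total after period 2: 4278 + 3407 + 8723 + 17924 + 13791 = 48123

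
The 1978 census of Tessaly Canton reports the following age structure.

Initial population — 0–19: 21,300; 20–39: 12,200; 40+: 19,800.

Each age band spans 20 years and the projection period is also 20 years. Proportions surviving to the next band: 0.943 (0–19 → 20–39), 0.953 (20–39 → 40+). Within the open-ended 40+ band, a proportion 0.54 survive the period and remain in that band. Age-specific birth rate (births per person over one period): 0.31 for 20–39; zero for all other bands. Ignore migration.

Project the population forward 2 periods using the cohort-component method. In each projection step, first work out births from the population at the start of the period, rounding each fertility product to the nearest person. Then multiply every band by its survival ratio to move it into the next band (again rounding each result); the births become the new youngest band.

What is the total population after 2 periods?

Let group 1 be 0–19 through group 3 = 40+.
Period 1.
Births: 12200 × 0.31 = 3782
Group 2: 21300 × 0.943 = 20086
Group 3: 12200 × 0.953 + 19800 × 0.54 = 11627 + 10692 = 22319
Population now: 0–19=3782, 20–39=20086, 40+=22319
Period 2.
Births: 20086 × 0.31 = 6227
Group 2: 3782 × 0.943 = 3566
Group 3: 20086 × 0.953 + 22319 × 0.54 = 19142 + 12052 = 31194
Population now: 0–19=6227, 20–39=3566, 40+=31194
Total after period 2: 6227 + 3566 + 31194 = 40987

40987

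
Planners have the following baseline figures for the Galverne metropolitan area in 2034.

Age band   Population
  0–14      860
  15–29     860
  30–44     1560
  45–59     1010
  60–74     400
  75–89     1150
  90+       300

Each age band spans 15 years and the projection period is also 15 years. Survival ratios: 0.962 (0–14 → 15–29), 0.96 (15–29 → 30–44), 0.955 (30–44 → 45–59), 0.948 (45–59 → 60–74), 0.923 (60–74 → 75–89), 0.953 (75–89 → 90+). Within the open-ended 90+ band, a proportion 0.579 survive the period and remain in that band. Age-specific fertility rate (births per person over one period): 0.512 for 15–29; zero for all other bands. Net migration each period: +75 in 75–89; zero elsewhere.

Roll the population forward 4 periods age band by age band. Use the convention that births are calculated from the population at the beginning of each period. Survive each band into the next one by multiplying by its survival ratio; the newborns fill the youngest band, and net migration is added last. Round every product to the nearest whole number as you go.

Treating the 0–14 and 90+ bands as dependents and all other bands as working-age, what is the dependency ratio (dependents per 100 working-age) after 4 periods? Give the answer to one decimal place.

98.7

Numbering the bands 1..7 from youngest to oldest:
— Period 1 —
Births: 860 × 0.512 = 440
Band 2: 860 × 0.962 = 827
Band 3: 860 × 0.96 = 826
Band 4: 1560 × 0.955 = 1490
Band 5: 1010 × 0.948 = 957
Band 6: 400 × 0.923 = 369
Band 7: 1150 × 0.953 + 300 × 0.579 = 1096 + 174 = 1270
Net migration: Band 6 + 75 → 444
Population now: 0–14=440, 15–29=827, 30–44=826, 45–59=1490, 60–74=957, 75–89=444, 90+=1270
— Period 2 —
Births: 827 × 0.512 = 423
Band 2: 440 × 0.962 = 423
Band 3: 827 × 0.96 = 794
Band 4: 826 × 0.955 = 789
Band 5: 1490 × 0.948 = 1413
Band 6: 957 × 0.923 = 883
Band 7: 444 × 0.953 + 1270 × 0.579 = 423 + 735 = 1158
Net migration: Band 6 + 75 → 958
Population now: 0–14=423, 15–29=423, 30–44=794, 45–59=789, 60–74=1413, 75–89=958, 90+=1158
— Period 3 —
Births: 423 × 0.512 = 217
Band 2: 423 × 0.962 = 407
Band 3: 423 × 0.96 = 406
Band 4: 794 × 0.955 = 758
Band 5: 789 × 0.948 = 748
Band 6: 1413 × 0.923 = 1304
Band 7: 958 × 0.953 + 1158 × 0.579 = 913 + 670 = 1583
Net migration: Band 6 + 75 → 1379
Population now: 0–14=217, 15–29=407, 30–44=406, 45–59=758, 60–74=748, 75–89=1379, 90+=1583
— Period 4 —
Births: 407 × 0.512 = 208
Band 2: 217 × 0.962 = 209
Band 3: 407 × 0.96 = 391
Band 4: 406 × 0.955 = 388
Band 5: 758 × 0.948 = 719
Band 6: 748 × 0.923 = 690
Band 7: 1379 × 0.953 + 1583 × 0.579 = 1314 + 917 = 2231
Net migration: Band 6 + 75 → 765
Population now: 0–14=208, 15–29=209, 30–44=391, 45–59=388, 60–74=719, 75–89=765, 90+=2231
Dependents (band 0–14 + band 90+) = 208 + 2231 = 2439; working-age = 2472; ratio = 2439/2472 × 100 = 98.7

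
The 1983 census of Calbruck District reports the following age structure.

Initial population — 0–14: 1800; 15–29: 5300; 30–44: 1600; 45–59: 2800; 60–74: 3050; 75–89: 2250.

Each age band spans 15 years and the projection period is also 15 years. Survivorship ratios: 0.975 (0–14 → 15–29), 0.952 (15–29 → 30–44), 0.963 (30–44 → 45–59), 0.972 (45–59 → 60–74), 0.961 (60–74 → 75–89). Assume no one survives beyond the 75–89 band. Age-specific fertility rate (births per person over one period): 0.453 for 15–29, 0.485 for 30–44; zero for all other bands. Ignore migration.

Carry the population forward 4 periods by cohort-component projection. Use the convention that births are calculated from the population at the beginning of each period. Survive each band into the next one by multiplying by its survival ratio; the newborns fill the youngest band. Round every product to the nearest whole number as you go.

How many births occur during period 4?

2862

Numbering the bands 1..6 from youngest to oldest:
Period 1.
Births: 5300 × 0.453 = 2401 ; 1600 × 0.485 = 776 — total 3177
Band 2: 1800 × 0.975 = 1755
Band 3: 5300 × 0.952 = 5046
Band 4: 1600 × 0.963 = 1541
Band 5: 2800 × 0.972 = 2722
Band 6: 3050 × 0.961 = 2931
→ [3177, 1755, 5046, 1541, 2722, 2931]
Period 2.
Births: 1755 × 0.453 = 795 ; 5046 × 0.485 = 2447 — total 3242
Band 2: 3177 × 0.975 = 3098
Band 3: 1755 × 0.952 = 1671
Band 4: 5046 × 0.963 = 4859
Band 5: 1541 × 0.972 = 1498
Band 6: 2722 × 0.961 = 2616
→ [3242, 3098, 1671, 4859, 1498, 2616]
Period 3.
Births: 3098 × 0.453 = 1403 ; 1671 × 0.485 = 810 — total 2213
Band 2: 3242 × 0.975 = 3161
Band 3: 3098 × 0.952 = 2949
Band 4: 1671 × 0.963 = 1609
Band 5: 4859 × 0.972 = 4723
Band 6: 1498 × 0.961 = 1440
→ [2213, 3161, 2949, 1609, 4723, 1440]
Period 4.
Births: 3161 × 0.453 = 1432 ; 2949 × 0.485 = 1430 — total 2862
Band 2: 2213 × 0.975 = 2158
Band 3: 3161 × 0.952 = 3009
Band 4: 2949 × 0.963 = 2840
Band 5: 1609 × 0.972 = 1564
Band 6: 4723 × 0.961 = 4539
→ [2862, 2158, 3009, 2840, 1564, 4539]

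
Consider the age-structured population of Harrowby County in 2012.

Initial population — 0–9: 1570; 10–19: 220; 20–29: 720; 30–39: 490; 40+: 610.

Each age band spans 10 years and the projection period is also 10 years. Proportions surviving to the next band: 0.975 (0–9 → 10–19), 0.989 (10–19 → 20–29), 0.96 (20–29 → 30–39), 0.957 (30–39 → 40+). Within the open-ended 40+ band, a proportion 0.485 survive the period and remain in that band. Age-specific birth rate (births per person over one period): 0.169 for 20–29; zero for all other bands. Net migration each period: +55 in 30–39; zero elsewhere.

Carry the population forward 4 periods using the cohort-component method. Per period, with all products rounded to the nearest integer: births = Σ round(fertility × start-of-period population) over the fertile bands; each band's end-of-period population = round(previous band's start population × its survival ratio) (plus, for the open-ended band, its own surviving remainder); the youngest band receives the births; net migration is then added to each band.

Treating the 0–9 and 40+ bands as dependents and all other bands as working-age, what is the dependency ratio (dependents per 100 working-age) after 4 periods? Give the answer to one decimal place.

Let group 1 be 0–9 through group 5 = 40+.
Period 1.
Births: 720 * 0.169 = 122
Group 2: 1570 * 0.975 = 1531
Group 3: 220 * 0.989 = 218
Group 4: 720 * 0.96 = 691
Group 5: 490 * 0.957 + 610 * 0.485 = 469 + 296 = 765
Net migration: Group 4 + 55 → 746
End of period: [122, 1531, 218, 746, 765]
Period 2.
Births: 218 * 0.169 = 37
Group 2: 122 * 0.975 = 119
Group 3: 1531 * 0.989 = 1514
Group 4: 218 * 0.96 = 209
Group 5: 746 * 0.957 + 765 * 0.485 = 714 + 371 = 1085
Net migration: Group 4 + 55 → 264
End of period: [37, 119, 1514, 264, 1085]
Period 3.
Births: 1514 * 0.169 = 256
Group 2: 37 * 0.975 = 36
Group 3: 119 * 0.989 = 118
Group 4: 1514 * 0.96 = 1453
Group 5: 264 * 0.957 + 1085 * 0.485 = 253 + 526 = 779
Net migration: Group 4 + 55 → 1508
End of period: [256, 36, 118, 1508, 779]
Period 4.
Births: 118 * 0.169 = 20
Group 2: 256 * 0.975 = 250
Group 3: 36 * 0.989 = 36
Group 4: 118 * 0.96 = 113
Group 5: 1508 * 0.957 + 779 * 0.485 = 1443 + 378 = 1821
Net migration: Group 4 + 55 → 168
End of period: [20, 250, 36, 168, 1821]
Dependents (band 0–9 + band 40+) = 20 + 1821 = 1841; working-age = 454; ratio = 1841/454 × 100 = 405.5

405.5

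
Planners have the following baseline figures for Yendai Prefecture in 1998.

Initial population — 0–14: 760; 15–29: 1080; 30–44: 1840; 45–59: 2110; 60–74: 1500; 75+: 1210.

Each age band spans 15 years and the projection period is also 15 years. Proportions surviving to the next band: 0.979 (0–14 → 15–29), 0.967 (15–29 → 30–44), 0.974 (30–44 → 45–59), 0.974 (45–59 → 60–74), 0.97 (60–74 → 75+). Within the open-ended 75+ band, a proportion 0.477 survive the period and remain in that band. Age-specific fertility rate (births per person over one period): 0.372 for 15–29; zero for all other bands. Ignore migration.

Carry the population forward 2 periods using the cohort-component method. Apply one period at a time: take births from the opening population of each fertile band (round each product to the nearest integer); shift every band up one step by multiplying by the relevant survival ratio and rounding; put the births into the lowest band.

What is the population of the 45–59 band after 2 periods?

1017

After projecting period 1:
Births: 1080 * 0.372 = 402
15–29: 760 * 0.979 = 744
30–44: 1080 * 0.967 = 1044
45–59: 1840 * 0.974 = 1792
60–74: 2110 * 0.974 = 2055
75+: 1500 * 0.97 + 1210 * 0.477 = 1455 + 577 = 2032
→ [402, 744, 1044, 1792, 2055, 2032]
After projecting period 2:
Births: 744 * 0.372 = 277
15–29: 402 * 0.979 = 394
30–44: 744 * 0.967 = 719
45–59: 1044 * 0.974 = 1017
60–74: 1792 * 0.974 = 1745
75+: 2055 * 0.97 + 2032 * 0.477 = 1993 + 969 = 2962
→ [277, 394, 719, 1017, 1745, 2962]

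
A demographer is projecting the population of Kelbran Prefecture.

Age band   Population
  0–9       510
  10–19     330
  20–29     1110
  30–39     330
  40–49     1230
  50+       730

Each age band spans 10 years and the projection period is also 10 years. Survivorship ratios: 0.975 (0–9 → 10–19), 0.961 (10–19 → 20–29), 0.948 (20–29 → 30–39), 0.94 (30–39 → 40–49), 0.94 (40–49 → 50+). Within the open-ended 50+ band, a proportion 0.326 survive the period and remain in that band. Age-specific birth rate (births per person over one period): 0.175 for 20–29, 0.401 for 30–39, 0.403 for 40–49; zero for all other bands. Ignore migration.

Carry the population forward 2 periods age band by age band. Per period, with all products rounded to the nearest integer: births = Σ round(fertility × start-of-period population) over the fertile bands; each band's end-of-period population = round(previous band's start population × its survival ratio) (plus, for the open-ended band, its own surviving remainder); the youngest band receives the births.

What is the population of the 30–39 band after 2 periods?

Period 1:
Births: 1110 × 0.175 = 194, 330 × 0.401 = 132, 1230 × 0.403 = 496 — total 822
10–19: 510 × 0.975 = 497
20–29: 330 × 0.961 = 317
30–39: 1110 × 0.948 = 1052
40–49: 330 × 0.94 = 310
50+: 1230 × 0.94 + 730 × 0.326 = 1156 + 238 = 1394
→ [822, 497, 317, 1052, 310, 1394]
Period 2:
Births: 317 × 0.175 = 55, 1052 × 0.401 = 422, 310 × 0.403 = 125 — total 602
10–19: 822 × 0.975 = 801
20–29: 497 × 0.961 = 478
30–39: 317 × 0.948 = 301
40–49: 1052 × 0.94 = 989
50+: 310 × 0.94 + 1394 × 0.326 = 291 + 454 = 745
→ [602, 801, 478, 301, 989, 745]

301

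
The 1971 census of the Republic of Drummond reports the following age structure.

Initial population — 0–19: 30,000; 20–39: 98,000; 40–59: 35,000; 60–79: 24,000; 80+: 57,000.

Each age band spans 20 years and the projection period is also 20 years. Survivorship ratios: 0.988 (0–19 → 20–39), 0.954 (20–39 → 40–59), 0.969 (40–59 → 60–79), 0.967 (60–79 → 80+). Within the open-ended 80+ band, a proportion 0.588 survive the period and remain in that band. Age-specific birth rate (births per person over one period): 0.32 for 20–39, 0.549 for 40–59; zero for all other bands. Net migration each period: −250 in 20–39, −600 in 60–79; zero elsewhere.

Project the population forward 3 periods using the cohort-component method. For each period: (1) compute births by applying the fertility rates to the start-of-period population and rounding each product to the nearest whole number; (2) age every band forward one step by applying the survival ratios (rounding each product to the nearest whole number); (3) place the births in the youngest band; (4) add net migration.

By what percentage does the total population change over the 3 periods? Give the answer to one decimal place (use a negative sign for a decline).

Period 1.
Births: 98000 × 0.32 = 31360 ; 35000 × 0.549 = 19215 → total 50575
20–39: 30000 × 0.988 = 29640
40–59: 98000 × 0.954 = 93492
60–79: 35000 × 0.969 = 33915
80+: 24000 × 0.967 + 57000 × 0.588 = 23208 + 33516 = 56724
Net migration: 20–39 − 250 → 29390; 60–79 − 600 → 33315
→ [50575, 29390, 93492, 33315, 56724]
Period 2.
Births: 29390 × 0.32 = 9405 ; 93492 × 0.549 = 51327 → total 60732
20–39: 50575 × 0.988 = 49968
40–59: 29390 × 0.954 = 28038
60–79: 93492 × 0.969 = 90594
80+: 33315 × 0.967 + 56724 × 0.588 = 32216 + 33354 = 65570
Net migration: 20–39 − 250 → 49718; 60–79 − 600 → 89994
→ [60732, 49718, 28038, 89994, 65570]
Period 3.
Births: 49718 × 0.32 = 15910 ; 28038 × 0.549 = 15393 → total 31303
20–39: 60732 × 0.988 = 60003
40–59: 49718 × 0.954 = 47431
60–79: 28038 × 0.969 = 27169
80+: 89994 × 0.967 + 65570 × 0.588 = 87024 + 38555 = 125579
Net migration: 20–39 − 250 → 59753; 60–79 − 600 → 26569
→ [31303, 59753, 47431, 26569, 125579]
Total: 244000 → 290635; change = 46635; percentage change = 19.1%

19.1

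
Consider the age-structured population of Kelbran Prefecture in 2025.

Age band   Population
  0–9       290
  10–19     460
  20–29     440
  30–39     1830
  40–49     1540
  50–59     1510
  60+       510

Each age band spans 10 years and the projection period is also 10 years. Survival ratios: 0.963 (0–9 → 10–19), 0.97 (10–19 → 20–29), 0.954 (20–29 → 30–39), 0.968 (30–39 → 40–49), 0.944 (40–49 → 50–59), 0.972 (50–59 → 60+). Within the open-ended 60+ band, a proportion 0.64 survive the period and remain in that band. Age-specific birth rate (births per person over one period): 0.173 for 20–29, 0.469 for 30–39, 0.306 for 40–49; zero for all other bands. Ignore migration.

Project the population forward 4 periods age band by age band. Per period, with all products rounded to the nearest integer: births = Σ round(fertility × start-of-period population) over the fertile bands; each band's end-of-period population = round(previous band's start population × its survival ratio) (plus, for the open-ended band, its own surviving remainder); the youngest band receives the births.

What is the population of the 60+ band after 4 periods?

2462

Numbering the groups 1..7 from youngest to oldest:
Period 1.
Births: 440 × 0.173 = 76, 1830 × 0.469 = 858, 1540 × 0.306 = 471 — total 1405
Group 2: 290 × 0.963 = 279
Group 3: 460 × 0.97 = 446
Group 4: 440 × 0.954 = 420
Group 5: 1830 × 0.968 = 1771
Group 6: 1540 × 0.944 = 1454
Group 7: 1510 × 0.972 + 510 × 0.64 = 1468 + 326 = 1794
Population now: 0–9=1405, 10–19=279, 20–29=446, 30–39=420, 40–49=1771, 50–59=1454, 60+=1794
Period 2.
Births: 446 × 0.173 = 77, 420 × 0.469 = 197, 1771 × 0.306 = 542 — total 816
Group 2: 1405 × 0.963 = 1353
Group 3: 279 × 0.97 = 271
Group 4: 446 × 0.954 = 425
Group 5: 420 × 0.968 = 407
Group 6: 1771 × 0.944 = 1672
Group 7: 1454 × 0.972 + 1794 × 0.64 = 1413 + 1148 = 2561
Population now: 0–9=816, 10–19=1353, 20–29=271, 30–39=425, 40–49=407, 50–59=1672, 60+=2561
Period 3.
Births: 271 × 0.173 = 47, 425 × 0.469 = 199, 407 × 0.306 = 125 — total 371
Group 2: 816 × 0.963 = 786
Group 3: 1353 × 0.97 = 1312
Group 4: 271 × 0.954 = 259
Group 5: 425 × 0.968 = 411
Group 6: 407 × 0.944 = 384
Group 7: 1672 × 0.972 + 2561 × 0.64 = 1625 + 1639 = 3264
Population now: 0–9=371, 10–19=786, 20–29=1312, 30–39=259, 40–49=411, 50–59=384, 60+=3264
Period 4.
Births: 1312 × 0.173 = 227, 259 × 0.469 = 121, 411 × 0.306 = 126 — total 474
Group 2: 371 × 0.963 = 357
Group 3: 786 × 0.97 = 762
Group 4: 1312 × 0.954 = 1252
Group 5: 259 × 0.968 = 251
Group 6: 411 × 0.944 = 388
Group 7: 384 × 0.972 + 3264 × 0.64 = 373 + 2089 = 2462
Population now: 0–9=474, 10–19=357, 20–29=762, 30–39=1252, 40–49=251, 50–59=388, 60+=2462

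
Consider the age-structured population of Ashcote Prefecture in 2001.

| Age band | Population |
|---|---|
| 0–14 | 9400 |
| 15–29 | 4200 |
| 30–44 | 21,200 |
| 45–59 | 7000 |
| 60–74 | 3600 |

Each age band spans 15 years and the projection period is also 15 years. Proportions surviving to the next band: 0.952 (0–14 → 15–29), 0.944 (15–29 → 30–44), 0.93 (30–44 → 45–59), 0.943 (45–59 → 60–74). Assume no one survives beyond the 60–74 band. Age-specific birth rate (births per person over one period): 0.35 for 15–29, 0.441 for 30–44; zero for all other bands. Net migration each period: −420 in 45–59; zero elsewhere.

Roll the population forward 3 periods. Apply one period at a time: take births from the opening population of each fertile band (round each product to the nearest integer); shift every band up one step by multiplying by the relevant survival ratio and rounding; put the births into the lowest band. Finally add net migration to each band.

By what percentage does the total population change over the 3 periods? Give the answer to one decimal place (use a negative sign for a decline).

(Bands numbered youngest = 1 to oldest = 5.)
Period 1.
Births: 4200 * 0.35 = 1470 ; 21200 * 0.441 = 9349 → total 10819
Band 2: 9400 * 0.952 = 8949
Band 3: 4200 * 0.944 = 3965
Band 4: 21200 * 0.93 = 19716
Band 5: 7000 * 0.943 = 6601
Net migration: Band 4 − 420 → 19296
→ [10819, 8949, 3965, 19296, 6601]
Period 2.
Births: 8949 * 0.35 = 3132 ; 3965 * 0.441 = 1749 → total 4881
Band 2: 10819 * 0.952 = 10300
Band 3: 8949 * 0.944 = 8448
Band 4: 3965 * 0.93 = 3687
Band 5: 19296 * 0.943 = 18196
Net migration: Band 4 − 420 → 3267
→ [4881, 10300, 8448, 3267, 18196]
Period 3.
Births: 10300 * 0.35 = 3605 ; 8448 * 0.441 = 3726 → total 7331
Band 2: 4881 * 0.952 = 4647
Band 3: 10300 * 0.944 = 9723
Band 4: 8448 * 0.93 = 7857
Band 5: 3267 * 0.943 = 3081
Net migration: Band 4 − 420 → 7437
→ [7331, 4647, 9723, 7437, 3081]
Total: 45400 → 32219; change = -13181; percentage change = -29.0%

-29.0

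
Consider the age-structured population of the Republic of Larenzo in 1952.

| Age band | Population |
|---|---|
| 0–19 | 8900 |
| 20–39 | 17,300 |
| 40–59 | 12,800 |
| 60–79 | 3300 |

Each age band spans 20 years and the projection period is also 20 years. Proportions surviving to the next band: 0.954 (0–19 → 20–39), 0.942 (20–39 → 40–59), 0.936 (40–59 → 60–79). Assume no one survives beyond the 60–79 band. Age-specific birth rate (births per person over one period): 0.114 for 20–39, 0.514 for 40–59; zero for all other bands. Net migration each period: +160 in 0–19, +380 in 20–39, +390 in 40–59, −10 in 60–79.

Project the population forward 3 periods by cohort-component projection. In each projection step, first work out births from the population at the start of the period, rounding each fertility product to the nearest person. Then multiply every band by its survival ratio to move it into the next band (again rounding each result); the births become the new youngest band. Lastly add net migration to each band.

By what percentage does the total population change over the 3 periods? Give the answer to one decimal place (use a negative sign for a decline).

-24.2

Let group 1 be 0–19 through group 4 = 60–79.
[period 1]
Births: 17300 * 0.114 = 1972  |  12800 * 0.514 = 6579 → total 8551
Group 2: 8900 * 0.954 = 8491
Group 3: 17300 * 0.942 = 16297
Group 4: 12800 * 0.936 = 11981
Net migration: Group 1 + 160 → 8711; Group 2 + 380 → 8871; Group 3 + 390 → 16687; Group 4 − 10 → 11971
Giving 8711 / 8871 / 16687 / 11971.
[period 2]
Births: 8871 * 0.114 = 1011  |  16687 * 0.514 = 8577 → total 9588
Group 2: 8711 * 0.954 = 8310
Group 3: 8871 * 0.942 = 8356
Group 4: 16687 * 0.936 = 15619
Net migration: Group 1 + 160 → 9748; Group 2 + 380 → 8690; Group 3 + 390 → 8746; Group 4 − 10 → 15609
Giving 9748 / 8690 / 8746 / 15609.
[period 3]
Births: 8690 * 0.114 = 991  |  8746 * 0.514 = 4495 → total 5486
Group 2: 9748 * 0.954 = 9300
Group 3: 8690 * 0.942 = 8186
Group 4: 8746 * 0.936 = 8186
Net migration: Group 1 + 160 → 5646; Group 2 + 380 → 9680; Group 3 + 390 → 8576; Group 4 − 10 → 8176
Giving 5646 / 9680 / 8576 / 8176.
Total: 42300 → 32078; change = -10222; percentage change = -24.2%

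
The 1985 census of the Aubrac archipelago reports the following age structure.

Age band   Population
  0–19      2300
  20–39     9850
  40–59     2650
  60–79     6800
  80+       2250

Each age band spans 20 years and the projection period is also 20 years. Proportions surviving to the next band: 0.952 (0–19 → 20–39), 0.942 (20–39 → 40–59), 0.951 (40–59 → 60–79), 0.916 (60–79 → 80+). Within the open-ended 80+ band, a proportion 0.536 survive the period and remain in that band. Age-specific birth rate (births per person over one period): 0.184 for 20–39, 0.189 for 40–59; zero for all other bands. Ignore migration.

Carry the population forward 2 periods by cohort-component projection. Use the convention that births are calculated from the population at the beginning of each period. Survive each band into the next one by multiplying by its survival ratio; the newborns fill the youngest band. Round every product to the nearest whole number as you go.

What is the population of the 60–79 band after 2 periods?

8824

[period 1]
Births: 9850 * 0.184 = 1812 ; 2650 * 0.189 = 501 ⇒ total 2313
20–39: 2300 * 0.952 = 2190
40–59: 9850 * 0.942 = 9279
60–79: 2650 * 0.951 = 2520
80+: 6800 * 0.916 + 2250 * 0.536 = 6229 + 1206 = 7435
Giving 2313 / 2190 / 9279 / 2520 / 7435.
[period 2]
Births: 2190 * 0.184 = 403 ; 9279 * 0.189 = 1754 ⇒ total 2157
20–39: 2313 * 0.952 = 2202
40–59: 2190 * 0.942 = 2063
60–79: 9279 * 0.951 = 8824
80+: 2520 * 0.916 + 7435 * 0.536 = 2308 + 3985 = 6293
Giving 2157 / 2202 / 2063 / 8824 / 6293.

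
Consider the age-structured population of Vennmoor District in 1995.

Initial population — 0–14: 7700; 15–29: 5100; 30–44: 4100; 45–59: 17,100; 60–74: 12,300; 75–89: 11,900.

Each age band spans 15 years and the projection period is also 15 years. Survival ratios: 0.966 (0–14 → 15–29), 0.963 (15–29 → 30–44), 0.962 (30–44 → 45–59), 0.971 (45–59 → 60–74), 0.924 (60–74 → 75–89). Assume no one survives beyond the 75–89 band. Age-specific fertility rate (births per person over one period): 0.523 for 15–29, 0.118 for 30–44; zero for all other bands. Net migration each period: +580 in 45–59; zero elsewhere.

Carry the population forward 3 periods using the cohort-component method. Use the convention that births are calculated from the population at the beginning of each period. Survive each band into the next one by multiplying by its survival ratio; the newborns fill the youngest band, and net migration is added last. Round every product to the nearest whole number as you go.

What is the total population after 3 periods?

Period 1.
Births: 5100 × 0.523 = 2667 ; 4100 × 0.118 = 484 → total 3151
15–29: 7700 × 0.966 = 7438
30–44: 5100 × 0.963 = 4911
45–59: 4100 × 0.962 = 3944
60–74: 17100 × 0.971 = 16604
75–89: 12300 × 0.924 = 11365
Net migration: 45–59 + 580 → 4524
→ [3151, 7438, 4911, 4524, 16604, 11365]
Period 2.
Births: 7438 × 0.523 = 3890 ; 4911 × 0.118 = 579 → total 4469
15–29: 3151 × 0.966 = 3044
30–44: 7438 × 0.963 = 7163
45–59: 4911 × 0.962 = 4724
60–74: 4524 × 0.971 = 4393
75–89: 16604 × 0.924 = 15342
Net migration: 45–59 + 580 → 5304
→ [4469, 3044, 7163, 5304, 4393, 15342]
Period 3.
Births: 3044 × 0.523 = 1592 ; 7163 × 0.118 = 845 → total 2437
15–29: 4469 × 0.966 = 4317
30–44: 3044 × 0.963 = 2931
45–59: 7163 × 0.962 = 6891
60–74: 5304 × 0.971 = 5150
75–89: 4393 × 0.924 = 4059
Net migration: 45–59 + 580 → 7471
→ [2437, 4317, 2931, 7471, 5150, 4059]
Total after period 3: 2437 + 4317 + 2931 + 7471 + 5150 + 4059 = 26365

26365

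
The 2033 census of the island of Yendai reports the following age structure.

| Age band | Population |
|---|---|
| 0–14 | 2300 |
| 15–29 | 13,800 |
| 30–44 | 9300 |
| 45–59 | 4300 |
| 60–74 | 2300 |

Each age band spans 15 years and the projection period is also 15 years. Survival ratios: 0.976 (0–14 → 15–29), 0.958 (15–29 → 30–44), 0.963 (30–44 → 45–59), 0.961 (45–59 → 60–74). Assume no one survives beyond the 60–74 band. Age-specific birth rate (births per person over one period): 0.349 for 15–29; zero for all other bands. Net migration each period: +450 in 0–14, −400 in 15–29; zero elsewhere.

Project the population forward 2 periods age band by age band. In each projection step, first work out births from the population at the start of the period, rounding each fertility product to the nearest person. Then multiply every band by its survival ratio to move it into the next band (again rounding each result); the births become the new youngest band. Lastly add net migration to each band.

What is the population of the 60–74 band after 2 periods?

Period 1:
Births: 13800 × 0.349 = 4816
15–29: 2300 × 0.976 = 2245
30–44: 13800 × 0.958 = 13220
45–59: 9300 × 0.963 = 8956
60–74: 4300 × 0.961 = 4132
Net migration: 0–14 + 450 → 5266; 15–29 − 400 → 1845
End of period: [5266, 1845, 13220, 8956, 4132]
Period 2:
Births: 1845 × 0.349 = 644
15–29: 5266 × 0.976 = 5140
30–44: 1845 × 0.958 = 1768
45–59: 13220 × 0.963 = 12731
60–74: 8956 × 0.961 = 8607
Net migration: 0–14 + 450 → 1094; 15–29 − 400 → 4740
End of period: [1094, 4740, 1768, 12731, 8607]

8607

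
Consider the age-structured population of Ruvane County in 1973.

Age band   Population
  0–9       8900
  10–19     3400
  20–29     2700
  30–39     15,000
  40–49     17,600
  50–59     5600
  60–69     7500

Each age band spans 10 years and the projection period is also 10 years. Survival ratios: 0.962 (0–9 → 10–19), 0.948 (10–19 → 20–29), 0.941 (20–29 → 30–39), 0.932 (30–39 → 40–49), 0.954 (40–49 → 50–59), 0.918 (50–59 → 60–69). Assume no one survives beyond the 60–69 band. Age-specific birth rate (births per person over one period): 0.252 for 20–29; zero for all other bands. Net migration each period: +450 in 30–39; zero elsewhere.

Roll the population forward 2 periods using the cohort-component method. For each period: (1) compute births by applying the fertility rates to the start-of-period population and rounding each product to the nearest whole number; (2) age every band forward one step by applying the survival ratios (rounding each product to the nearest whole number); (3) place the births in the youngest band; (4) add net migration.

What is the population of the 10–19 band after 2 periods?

Call the bands 1 to 7, youngest first.
After projecting period 1:
Births: 2700 × 0.252 = 680
Band 2: 8900 × 0.962 = 8562
Band 3: 3400 × 0.948 = 3223
Band 4: 2700 × 0.941 = 2541
Band 5: 15000 × 0.932 = 13980
Band 6: 17600 × 0.954 = 16790
Band 7: 5600 × 0.918 = 5141
Net migration: Band 4 + 450 → 2991
→ [680, 8562, 3223, 2991, 13980, 16790, 5141]
After projecting period 2:
Births: 3223 × 0.252 = 812
Band 2: 680 × 0.962 = 654
Band 3: 8562 × 0.948 = 8117
Band 4: 3223 × 0.941 = 3033
Band 5: 2991 × 0.932 = 2788
Band 6: 13980 × 0.954 = 13337
Band 7: 16790 × 0.918 = 15413
Net migration: Band 4 + 450 → 3483
→ [812, 654, 8117, 3483, 2788, 13337, 15413]

654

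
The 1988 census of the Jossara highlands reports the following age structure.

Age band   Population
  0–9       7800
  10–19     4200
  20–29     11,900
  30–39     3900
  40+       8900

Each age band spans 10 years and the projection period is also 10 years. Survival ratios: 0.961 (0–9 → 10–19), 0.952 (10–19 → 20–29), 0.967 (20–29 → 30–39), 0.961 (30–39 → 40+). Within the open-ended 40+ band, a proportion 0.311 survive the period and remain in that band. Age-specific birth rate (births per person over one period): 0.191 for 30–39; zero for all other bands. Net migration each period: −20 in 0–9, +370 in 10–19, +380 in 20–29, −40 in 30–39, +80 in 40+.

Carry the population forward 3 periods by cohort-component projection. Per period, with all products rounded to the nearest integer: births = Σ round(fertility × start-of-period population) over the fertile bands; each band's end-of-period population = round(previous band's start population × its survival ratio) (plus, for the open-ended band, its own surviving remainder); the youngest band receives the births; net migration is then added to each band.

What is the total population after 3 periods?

20400

— Period 1 —
Births: 3900 × 0.191 = 745
10–19: 7800 × 0.961 = 7496
20–29: 4200 × 0.952 = 3998
30–39: 11900 × 0.967 = 11507
40+: 3900 × 0.961 + 8900 × 0.311 = 3748 + 2768 = 6516
Net migration: 0–9 − 20 → 725; 10–19 + 370 → 7866; 20–29 + 380 → 4378; 30–39 − 40 → 11467; 40+ + 80 → 6596
Giving 725 / 7866 / 4378 / 11467 / 6596.
— Period 2 —
Births: 11467 × 0.191 = 2190
10–19: 725 × 0.961 = 697
20–29: 7866 × 0.952 = 7488
30–39: 4378 × 0.967 = 4234
40+: 11467 × 0.961 + 6596 × 0.311 = 11020 + 2051 = 13071
Net migration: 0–9 − 20 → 2170; 10–19 + 370 → 1067; 20–29 + 380 → 7868; 30–39 − 40 → 4194; 40+ + 80 → 13151
Giving 2170 / 1067 / 7868 / 4194 / 13151.
— Period 3 —
Births: 4194 × 0.191 = 801
10–19: 2170 × 0.961 = 2085
20–29: 1067 × 0.952 = 1016
30–39: 7868 × 0.967 = 7608
40+: 4194 × 0.961 + 13151 × 0.311 = 4030 + 4090 = 8120
Net migration: 0–9 − 20 → 781; 10–19 + 370 → 2455; 20–29 + 380 → 1396; 30–39 − 40 → 7568; 40+ + 80 → 8200
Giving 781 / 2455 / 1396 / 7568 / 8200.
Total after period 3: 781 + 2455 + 1396 + 7568 + 8200 = 20400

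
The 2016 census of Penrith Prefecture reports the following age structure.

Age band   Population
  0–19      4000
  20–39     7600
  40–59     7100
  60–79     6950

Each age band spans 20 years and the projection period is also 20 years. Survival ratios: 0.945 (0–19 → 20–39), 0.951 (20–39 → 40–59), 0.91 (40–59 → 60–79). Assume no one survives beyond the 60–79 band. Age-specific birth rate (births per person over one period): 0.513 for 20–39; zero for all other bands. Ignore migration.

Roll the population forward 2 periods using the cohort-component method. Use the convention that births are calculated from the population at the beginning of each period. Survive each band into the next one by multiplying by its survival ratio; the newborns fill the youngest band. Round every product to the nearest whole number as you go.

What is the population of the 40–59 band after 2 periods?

3595

[period 1]
Births: 7600 × 0.513 = 3899
20–39: 4000 × 0.945 = 3780
40–59: 7600 × 0.951 = 7228
60–79: 7100 × 0.91 = 6461
End of period: [3899, 3780, 7228, 6461]
[period 2]
Births: 3780 × 0.513 = 1939
20–39: 3899 × 0.945 = 3685
40–59: 3780 × 0.951 = 3595
60–79: 7228 × 0.91 = 6577
End of period: [1939, 3685, 3595, 6577]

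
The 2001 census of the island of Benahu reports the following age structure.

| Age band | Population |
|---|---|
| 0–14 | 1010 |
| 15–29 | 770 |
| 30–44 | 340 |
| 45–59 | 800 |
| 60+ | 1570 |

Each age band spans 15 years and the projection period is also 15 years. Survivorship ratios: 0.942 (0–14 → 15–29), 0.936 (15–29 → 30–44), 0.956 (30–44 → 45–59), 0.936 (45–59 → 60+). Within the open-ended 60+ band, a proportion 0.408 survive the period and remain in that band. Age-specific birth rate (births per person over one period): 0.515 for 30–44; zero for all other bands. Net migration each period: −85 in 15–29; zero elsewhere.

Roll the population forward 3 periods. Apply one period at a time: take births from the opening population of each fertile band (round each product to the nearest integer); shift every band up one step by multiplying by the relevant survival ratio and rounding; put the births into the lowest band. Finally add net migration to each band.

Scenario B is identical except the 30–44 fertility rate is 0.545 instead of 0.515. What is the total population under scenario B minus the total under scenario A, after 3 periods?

53

Numbering the bands 1..5 from youngest to oldest:
— Period 1 —
Births: 340 × 0.515 = 175
Band 2: 1010 × 0.942 = 951
Band 3: 770 × 0.936 = 721
Band 4: 340 × 0.956 = 325
Band 5: 800 × 0.936 + 1570 × 0.408 = 749 + 641 = 1390
Net migration: Band 2 − 85 → 866
→ [175, 866, 721, 325, 1390]
— Period 2 —
Births: 721 × 0.515 = 371
Band 2: 175 × 0.942 = 165
Band 3: 866 × 0.936 = 811
Band 4: 721 × 0.956 = 689
Band 5: 325 × 0.936 + 1390 × 0.408 = 304 + 567 = 871
Net migration: Band 2 − 85 → 80
→ [371, 80, 811, 689, 871]
— Period 3 —
Births: 811 × 0.515 = 418
Band 2: 371 × 0.942 = 349
Band 3: 80 × 0.936 = 75
Band 4: 811 × 0.956 = 775
Band 5: 689 × 0.936 + 871 × 0.408 = 645 + 355 = 1000
Net migration: Band 2 − 85 → 264
→ [418, 264, 75, 775, 1000]
Scenario A total after 3 periods: 2532
Scenario B projection —
— Period 1 —
Births: 340 × 0.545 = 185
Band 2: 1010 × 0.942 = 951
Band 3: 770 × 0.936 = 721
Band 4: 340 × 0.956 = 325
Band 5: 800 × 0.936 + 1570 × 0.408 = 749 + 641 = 1390
Net migration: Band 2 − 85 → 866
→ [185, 866, 721, 325, 1390]
— Period 2 —
Births: 721 × 0.545 = 393
Band 2: 185 × 0.942 = 174
Band 3: 866 × 0.936 = 811
Band 4: 721 × 0.956 = 689
Band 5: 325 × 0.936 + 1390 × 0.408 = 304 + 567 = 871
Net migration: Band 2 − 85 → 89
→ [393, 89, 811, 689, 871]
— Period 3 —
Births: 811 × 0.545 = 442
Band 2: 393 × 0.942 = 370
Band 3: 89 × 0.936 = 83
Band 4: 811 × 0.956 = 775
Band 5: 689 × 0.936 + 871 × 0.408 = 645 + 355 = 1000
Net migration: Band 2 − 85 → 285
→ [442, 285, 83, 775, 1000]
Scenario B total after 3 periods: 2585
Difference B − A = 2585 − 2532 = 53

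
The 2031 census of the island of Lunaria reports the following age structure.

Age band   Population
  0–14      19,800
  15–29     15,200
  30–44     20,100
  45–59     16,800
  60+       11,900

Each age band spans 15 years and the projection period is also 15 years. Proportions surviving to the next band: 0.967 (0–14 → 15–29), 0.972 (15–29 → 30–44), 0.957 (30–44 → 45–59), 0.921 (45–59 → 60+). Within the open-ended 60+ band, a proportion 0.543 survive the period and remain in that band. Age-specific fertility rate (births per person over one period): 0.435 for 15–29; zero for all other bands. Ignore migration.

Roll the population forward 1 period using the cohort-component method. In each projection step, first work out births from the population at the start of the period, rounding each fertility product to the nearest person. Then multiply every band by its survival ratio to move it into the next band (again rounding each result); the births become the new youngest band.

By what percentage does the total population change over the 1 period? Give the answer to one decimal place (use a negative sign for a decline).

[period 1]
Births: 15200 × 0.435 = 6612
15–29: 19800 × 0.967 = 19147
30–44: 15200 × 0.972 = 14774
45–59: 20100 × 0.957 = 19236
60+: 16800 × 0.921 + 11900 × 0.543 = 15473 + 6462 = 21935
Population now: 0–14=6612, 15–29=19147, 30–44=14774, 45–59=19236, 60+=21935
Total: 83800 → 81704; change = -2096; percentage change = -2.5%

-2.5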